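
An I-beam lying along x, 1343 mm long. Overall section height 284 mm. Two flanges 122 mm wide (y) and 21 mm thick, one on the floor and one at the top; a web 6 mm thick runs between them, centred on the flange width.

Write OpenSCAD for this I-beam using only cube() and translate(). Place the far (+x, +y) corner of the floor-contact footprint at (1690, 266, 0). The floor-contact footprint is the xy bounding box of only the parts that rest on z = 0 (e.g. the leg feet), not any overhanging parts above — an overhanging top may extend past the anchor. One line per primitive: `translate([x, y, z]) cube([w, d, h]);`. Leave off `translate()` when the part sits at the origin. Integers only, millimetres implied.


translate([347, 144, 0]) cube([1343, 122, 21]);
translate([347, 202, 21]) cube([1343, 6, 242]);
translate([347, 144, 263]) cube([1343, 122, 21]);


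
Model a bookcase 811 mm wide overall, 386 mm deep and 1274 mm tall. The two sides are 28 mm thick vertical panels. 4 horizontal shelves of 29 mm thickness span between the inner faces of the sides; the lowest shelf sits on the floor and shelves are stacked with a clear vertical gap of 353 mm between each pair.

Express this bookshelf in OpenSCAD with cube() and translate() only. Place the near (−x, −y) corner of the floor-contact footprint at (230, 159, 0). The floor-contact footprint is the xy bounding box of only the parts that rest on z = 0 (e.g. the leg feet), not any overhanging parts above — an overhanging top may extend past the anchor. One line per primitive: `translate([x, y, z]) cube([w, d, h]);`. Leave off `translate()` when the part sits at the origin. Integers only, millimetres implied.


translate([230, 159, 0]) cube([28, 386, 1274]);
translate([1013, 159, 0]) cube([28, 386, 1274]);
translate([258, 159, 0]) cube([755, 386, 29]);
translate([258, 159, 382]) cube([755, 386, 29]);
translate([258, 159, 764]) cube([755, 386, 29]);
translate([258, 159, 1146]) cube([755, 386, 29]);


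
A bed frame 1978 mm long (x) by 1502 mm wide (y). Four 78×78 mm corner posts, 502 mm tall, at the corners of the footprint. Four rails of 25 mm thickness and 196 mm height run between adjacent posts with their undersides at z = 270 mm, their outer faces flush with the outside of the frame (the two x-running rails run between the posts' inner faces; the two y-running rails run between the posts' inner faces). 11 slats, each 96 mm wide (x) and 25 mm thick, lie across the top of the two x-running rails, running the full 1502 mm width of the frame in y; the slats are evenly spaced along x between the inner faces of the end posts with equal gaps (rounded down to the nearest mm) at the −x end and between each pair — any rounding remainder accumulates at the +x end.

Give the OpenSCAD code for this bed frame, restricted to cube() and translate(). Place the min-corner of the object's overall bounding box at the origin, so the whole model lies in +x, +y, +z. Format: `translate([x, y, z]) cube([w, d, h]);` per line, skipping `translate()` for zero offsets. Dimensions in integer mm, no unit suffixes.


cube([78, 78, 502]);
translate([0, 1424, 0]) cube([78, 78, 502]);
translate([1900, 0, 0]) cube([78, 78, 502]);
translate([1900, 1424, 0]) cube([78, 78, 502]);
translate([78, 0, 270]) cube([1822, 25, 196]);
translate([78, 1477, 270]) cube([1822, 25, 196]);
translate([0, 78, 270]) cube([25, 1346, 196]);
translate([1953, 78, 270]) cube([25, 1346, 196]);
translate([141, 0, 466]) cube([96, 1502, 25]);
translate([300, 0, 466]) cube([96, 1502, 25]);
translate([459, 0, 466]) cube([96, 1502, 25]);
translate([618, 0, 466]) cube([96, 1502, 25]);
translate([777, 0, 466]) cube([96, 1502, 25]);
translate([936, 0, 466]) cube([96, 1502, 25]);
translate([1095, 0, 466]) cube([96, 1502, 25]);
translate([1254, 0, 466]) cube([96, 1502, 25]);
translate([1413, 0, 466]) cube([96, 1502, 25]);
translate([1572, 0, 466]) cube([96, 1502, 25]);
translate([1731, 0, 466]) cube([96, 1502, 25]);


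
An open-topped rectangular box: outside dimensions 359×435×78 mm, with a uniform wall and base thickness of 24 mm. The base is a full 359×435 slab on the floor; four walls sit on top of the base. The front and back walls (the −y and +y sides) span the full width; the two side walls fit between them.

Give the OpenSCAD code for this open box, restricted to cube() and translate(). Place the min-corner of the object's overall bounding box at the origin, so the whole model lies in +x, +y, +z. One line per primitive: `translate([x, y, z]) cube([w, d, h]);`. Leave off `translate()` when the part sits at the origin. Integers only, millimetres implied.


cube([359, 435, 24]);
translate([0, 0, 24]) cube([359, 24, 54]);
translate([0, 411, 24]) cube([359, 24, 54]);
translate([0, 24, 24]) cube([24, 387, 54]);
translate([335, 24, 24]) cube([24, 387, 54]);


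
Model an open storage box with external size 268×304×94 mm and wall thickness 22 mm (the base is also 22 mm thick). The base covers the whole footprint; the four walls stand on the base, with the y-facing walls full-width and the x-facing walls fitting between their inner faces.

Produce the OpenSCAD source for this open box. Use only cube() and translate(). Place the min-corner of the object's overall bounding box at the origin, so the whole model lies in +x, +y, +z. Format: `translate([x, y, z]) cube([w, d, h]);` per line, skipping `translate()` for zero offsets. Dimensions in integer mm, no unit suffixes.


cube([268, 304, 22]);
translate([0, 0, 22]) cube([268, 22, 72]);
translate([0, 282, 22]) cube([268, 22, 72]);
translate([0, 22, 22]) cube([22, 260, 72]);
translate([246, 22, 22]) cube([22, 260, 72]);


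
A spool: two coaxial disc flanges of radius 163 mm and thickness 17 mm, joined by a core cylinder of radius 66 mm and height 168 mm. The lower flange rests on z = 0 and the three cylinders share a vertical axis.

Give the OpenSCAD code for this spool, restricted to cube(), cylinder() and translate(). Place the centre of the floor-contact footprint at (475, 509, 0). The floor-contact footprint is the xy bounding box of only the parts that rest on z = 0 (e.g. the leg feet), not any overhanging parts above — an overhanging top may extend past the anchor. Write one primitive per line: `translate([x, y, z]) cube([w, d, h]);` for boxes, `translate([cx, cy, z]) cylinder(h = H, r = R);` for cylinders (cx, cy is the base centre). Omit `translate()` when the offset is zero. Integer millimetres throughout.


translate([475, 509, 0]) cylinder(h = 17, r = 163);
translate([475, 509, 17]) cylinder(h = 168, r = 66);
translate([475, 509, 185]) cylinder(h = 17, r = 163);


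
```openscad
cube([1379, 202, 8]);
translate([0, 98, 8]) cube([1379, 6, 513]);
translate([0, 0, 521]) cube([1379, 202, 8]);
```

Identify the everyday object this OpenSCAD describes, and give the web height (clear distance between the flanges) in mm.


An I-beam. The web height is 513 mm.

Two wide flanges with a thin centred web — an I-beam. Overall 529 mm minus two 8 mm flanges gives a web of 529 − 2·8 = 513 mm.


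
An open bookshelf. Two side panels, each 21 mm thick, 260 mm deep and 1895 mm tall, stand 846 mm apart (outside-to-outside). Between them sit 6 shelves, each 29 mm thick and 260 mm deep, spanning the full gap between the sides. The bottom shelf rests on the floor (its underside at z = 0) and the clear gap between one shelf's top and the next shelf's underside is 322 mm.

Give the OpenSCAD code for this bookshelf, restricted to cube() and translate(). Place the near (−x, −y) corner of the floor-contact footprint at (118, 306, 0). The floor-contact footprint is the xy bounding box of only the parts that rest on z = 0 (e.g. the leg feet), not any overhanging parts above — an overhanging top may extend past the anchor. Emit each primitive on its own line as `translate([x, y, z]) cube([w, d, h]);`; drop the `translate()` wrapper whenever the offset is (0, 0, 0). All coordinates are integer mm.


translate([118, 306, 0]) cube([21, 260, 1895]);
translate([943, 306, 0]) cube([21, 260, 1895]);
translate([139, 306, 0]) cube([804, 260, 29]);
translate([139, 306, 351]) cube([804, 260, 29]);
translate([139, 306, 702]) cube([804, 260, 29]);
translate([139, 306, 1053]) cube([804, 260, 29]);
translate([139, 306, 1404]) cube([804, 260, 29]);
translate([139, 306, 1755]) cube([804, 260, 29]);


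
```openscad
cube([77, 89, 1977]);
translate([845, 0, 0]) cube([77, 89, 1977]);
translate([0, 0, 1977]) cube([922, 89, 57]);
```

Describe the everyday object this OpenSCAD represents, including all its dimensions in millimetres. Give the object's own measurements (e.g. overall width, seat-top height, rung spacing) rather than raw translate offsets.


A door frame. The clear opening is 768 mm wide and 1977 mm high. Two 77 mm wide jambs, 89 mm deep, stand either side of the opening from the floor to the top of the opening. A 57 mm thick head sits across the top of both jambs, spanning the full outside width of the frame.


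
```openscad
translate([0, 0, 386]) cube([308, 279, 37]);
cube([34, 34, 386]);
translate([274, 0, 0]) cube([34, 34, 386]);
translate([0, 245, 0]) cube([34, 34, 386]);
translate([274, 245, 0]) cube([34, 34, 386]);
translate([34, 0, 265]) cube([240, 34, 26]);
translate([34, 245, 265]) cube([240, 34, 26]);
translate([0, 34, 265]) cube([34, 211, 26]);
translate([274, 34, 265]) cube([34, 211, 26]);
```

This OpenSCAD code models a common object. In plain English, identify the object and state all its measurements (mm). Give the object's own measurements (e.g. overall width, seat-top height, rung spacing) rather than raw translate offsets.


A simple wooden stool: a rectangular seat 308 mm (x) by 279 mm (y), 37 mm thick, top face at z = 423 mm, on four square legs, each 34×34 mm in cross-section. The legs rest on z = 0, each flush with a corner of the seat. Four stretchers, 34 mm wide and 26 mm tall, connect adjacent legs with their undersides at z = 265 mm, each running between the inner faces of the legs it joins and aligned with the legs' outer faces on the other axis.


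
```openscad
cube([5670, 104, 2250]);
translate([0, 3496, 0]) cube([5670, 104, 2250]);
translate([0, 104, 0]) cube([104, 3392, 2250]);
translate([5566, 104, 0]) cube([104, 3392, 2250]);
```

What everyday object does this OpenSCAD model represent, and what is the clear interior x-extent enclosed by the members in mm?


A house (or room) frame. The interior width is 5462 mm.

Four 2250 mm walls enclosing a rectangle with no floor or roof — a room or house frame. Outside width is 5670 mm and wall thickness is 104 mm, so the interior width is 5670 − 2 × 104 = 5462 mm.


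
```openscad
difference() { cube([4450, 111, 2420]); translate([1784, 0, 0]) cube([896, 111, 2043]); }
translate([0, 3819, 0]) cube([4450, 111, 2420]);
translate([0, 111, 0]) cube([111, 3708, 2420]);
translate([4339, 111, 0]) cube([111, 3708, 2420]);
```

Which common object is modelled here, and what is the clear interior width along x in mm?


A single room. The interior width is 4228 mm.

Four walls enclosing a rectangle with a door in the front wall — a room. Outside width 4450 minus two 111 mm walls gives 4228 mm.


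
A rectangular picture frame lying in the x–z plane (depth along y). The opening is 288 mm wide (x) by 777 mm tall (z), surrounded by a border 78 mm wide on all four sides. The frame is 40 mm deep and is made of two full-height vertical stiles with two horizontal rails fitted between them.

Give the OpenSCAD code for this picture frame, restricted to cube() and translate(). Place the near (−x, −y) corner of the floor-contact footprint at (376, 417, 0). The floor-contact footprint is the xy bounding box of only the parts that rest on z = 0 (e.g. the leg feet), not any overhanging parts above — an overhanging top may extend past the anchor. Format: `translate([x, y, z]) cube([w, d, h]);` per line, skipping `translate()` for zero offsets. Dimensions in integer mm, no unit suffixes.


translate([376, 417, 0]) cube([78, 40, 933]);
translate([742, 417, 0]) cube([78, 40, 933]);
translate([454, 417, 0]) cube([288, 40, 78]);
translate([454, 417, 855]) cube([288, 40, 78]);


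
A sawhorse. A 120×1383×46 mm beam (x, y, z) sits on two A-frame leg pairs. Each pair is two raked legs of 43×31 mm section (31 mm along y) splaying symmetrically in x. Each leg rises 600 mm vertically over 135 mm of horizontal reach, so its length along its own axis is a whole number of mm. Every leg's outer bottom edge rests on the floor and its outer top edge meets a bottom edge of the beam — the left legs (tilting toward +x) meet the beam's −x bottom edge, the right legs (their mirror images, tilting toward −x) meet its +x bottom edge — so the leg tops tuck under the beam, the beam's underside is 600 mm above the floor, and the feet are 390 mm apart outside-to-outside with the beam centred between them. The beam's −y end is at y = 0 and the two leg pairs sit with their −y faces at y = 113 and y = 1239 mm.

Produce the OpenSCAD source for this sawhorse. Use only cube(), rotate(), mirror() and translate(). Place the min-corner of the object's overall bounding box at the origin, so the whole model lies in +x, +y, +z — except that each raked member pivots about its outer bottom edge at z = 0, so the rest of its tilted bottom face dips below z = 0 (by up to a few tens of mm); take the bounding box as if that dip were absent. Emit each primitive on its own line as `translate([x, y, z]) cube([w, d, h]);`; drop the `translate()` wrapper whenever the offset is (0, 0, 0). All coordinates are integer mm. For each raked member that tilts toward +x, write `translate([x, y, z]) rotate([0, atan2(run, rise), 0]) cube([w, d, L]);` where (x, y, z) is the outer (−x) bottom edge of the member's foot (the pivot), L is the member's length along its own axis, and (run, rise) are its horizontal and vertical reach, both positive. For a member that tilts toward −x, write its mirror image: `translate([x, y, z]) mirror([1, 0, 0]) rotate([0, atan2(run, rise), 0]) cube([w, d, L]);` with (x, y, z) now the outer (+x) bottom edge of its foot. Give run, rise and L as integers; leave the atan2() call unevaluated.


translate([135, 0, 600]) cube([120, 1383, 46]);
translate([0, 113, 0]) rotate([0, atan2(135, 600), 0]) cube([43, 31, 615]);
translate([390, 113, 0]) mirror([1, 0, 0]) rotate([0, atan2(135, 600), 0]) cube([43, 31, 615]);
translate([0, 1239, 0]) rotate([0, atan2(135, 600), 0]) cube([43, 31, 615]);
translate([390, 1239, 0]) mirror([1, 0, 0]) rotate([0, atan2(135, 600), 0]) cube([43, 31, 615]);


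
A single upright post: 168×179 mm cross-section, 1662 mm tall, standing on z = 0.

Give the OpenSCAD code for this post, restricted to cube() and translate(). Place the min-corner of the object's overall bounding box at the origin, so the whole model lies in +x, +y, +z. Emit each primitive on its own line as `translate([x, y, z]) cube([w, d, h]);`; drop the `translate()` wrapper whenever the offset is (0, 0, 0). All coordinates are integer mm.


cube([168, 179, 1662]);


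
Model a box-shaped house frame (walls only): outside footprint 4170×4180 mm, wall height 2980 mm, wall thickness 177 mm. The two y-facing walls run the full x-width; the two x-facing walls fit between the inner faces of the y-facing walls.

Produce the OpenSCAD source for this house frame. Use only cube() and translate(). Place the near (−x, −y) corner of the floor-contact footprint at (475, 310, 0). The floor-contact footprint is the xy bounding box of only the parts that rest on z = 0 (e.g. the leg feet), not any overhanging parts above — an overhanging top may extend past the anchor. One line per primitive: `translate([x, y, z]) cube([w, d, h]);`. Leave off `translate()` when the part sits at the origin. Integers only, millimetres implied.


translate([475, 310, 0]) cube([4170, 177, 2980]);
translate([475, 4313, 0]) cube([4170, 177, 2980]);
translate([475, 487, 0]) cube([177, 3826, 2980]);
translate([4468, 487, 0]) cube([177, 3826, 2980]);


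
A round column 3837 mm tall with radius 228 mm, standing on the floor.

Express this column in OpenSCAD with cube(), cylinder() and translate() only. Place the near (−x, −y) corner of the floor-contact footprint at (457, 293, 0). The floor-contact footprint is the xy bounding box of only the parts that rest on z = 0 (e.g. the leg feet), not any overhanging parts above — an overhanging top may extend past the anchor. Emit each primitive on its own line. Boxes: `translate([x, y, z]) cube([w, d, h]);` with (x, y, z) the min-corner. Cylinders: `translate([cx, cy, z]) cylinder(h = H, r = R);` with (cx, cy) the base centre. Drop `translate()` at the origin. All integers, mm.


translate([685, 521, 0]) cylinder(h = 3837, r = 228);


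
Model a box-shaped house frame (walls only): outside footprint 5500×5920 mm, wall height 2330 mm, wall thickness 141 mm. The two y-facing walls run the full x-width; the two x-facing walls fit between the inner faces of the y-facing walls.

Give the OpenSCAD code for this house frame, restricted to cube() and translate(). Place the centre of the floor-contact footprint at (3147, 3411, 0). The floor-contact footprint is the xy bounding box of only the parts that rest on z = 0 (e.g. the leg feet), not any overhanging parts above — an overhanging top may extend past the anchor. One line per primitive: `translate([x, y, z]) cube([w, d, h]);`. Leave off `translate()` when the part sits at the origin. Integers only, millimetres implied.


translate([397, 451, 0]) cube([5500, 141, 2330]);
translate([397, 6230, 0]) cube([5500, 141, 2330]);
translate([397, 592, 0]) cube([141, 5638, 2330]);
translate([5756, 592, 0]) cube([141, 5638, 2330]);


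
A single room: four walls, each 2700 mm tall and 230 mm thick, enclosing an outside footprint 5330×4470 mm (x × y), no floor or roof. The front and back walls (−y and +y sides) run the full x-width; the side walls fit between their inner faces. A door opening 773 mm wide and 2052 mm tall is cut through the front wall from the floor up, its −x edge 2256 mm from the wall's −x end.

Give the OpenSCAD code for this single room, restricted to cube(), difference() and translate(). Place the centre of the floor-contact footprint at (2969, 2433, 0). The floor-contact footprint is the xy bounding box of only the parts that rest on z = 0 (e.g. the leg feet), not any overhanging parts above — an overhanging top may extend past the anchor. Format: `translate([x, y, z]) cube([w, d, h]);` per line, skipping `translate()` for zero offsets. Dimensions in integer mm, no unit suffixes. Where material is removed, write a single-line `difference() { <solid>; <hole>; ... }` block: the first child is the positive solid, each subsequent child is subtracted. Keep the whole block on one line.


difference() { translate([304, 198, 0]) cube([5330, 230, 2700]); translate([2560, 198, 0]) cube([773, 230, 2052]); }
translate([304, 4438, 0]) cube([5330, 230, 2700]);
translate([304, 428, 0]) cube([230, 4010, 2700]);
translate([5404, 428, 0]) cube([230, 4010, 2700]);


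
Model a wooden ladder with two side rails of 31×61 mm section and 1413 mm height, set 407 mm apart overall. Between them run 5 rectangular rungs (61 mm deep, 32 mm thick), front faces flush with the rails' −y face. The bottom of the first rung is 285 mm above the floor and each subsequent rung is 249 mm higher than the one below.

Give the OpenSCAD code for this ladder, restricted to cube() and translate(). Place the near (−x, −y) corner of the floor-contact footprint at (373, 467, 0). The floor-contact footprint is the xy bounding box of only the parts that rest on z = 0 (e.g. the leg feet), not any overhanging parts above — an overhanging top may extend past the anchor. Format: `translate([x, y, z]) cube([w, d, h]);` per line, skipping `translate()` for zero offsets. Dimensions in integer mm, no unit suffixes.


// rung span = 407 - 2*31 = 345
// rung[k] z = 285 + k*249
translate([373, 467, 0]) cube([31, 61, 1413]);
translate([749, 467, 0]) cube([31, 61, 1413]);
translate([404, 467, 285]) cube([345, 61, 32]);
translate([404, 467, 534]) cube([345, 61, 32]);
translate([404, 467, 783]) cube([345, 61, 32]);
translate([404, 467, 1032]) cube([345, 61, 32]);
translate([404, 467, 1281]) cube([345, 61, 32]);


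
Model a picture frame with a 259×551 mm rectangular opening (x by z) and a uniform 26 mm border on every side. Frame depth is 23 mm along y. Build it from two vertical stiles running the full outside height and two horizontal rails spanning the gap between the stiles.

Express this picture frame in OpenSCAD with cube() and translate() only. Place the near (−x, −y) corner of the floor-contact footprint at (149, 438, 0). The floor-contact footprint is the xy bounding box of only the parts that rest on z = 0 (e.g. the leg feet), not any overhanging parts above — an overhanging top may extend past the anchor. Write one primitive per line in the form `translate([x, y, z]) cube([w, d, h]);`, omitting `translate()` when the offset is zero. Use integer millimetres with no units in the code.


translate([149, 438, 0]) cube([26, 23, 603]);
translate([434, 438, 0]) cube([26, 23, 603]);
translate([175, 438, 0]) cube([259, 23, 26]);
translate([175, 438, 577]) cube([259, 23, 26]);


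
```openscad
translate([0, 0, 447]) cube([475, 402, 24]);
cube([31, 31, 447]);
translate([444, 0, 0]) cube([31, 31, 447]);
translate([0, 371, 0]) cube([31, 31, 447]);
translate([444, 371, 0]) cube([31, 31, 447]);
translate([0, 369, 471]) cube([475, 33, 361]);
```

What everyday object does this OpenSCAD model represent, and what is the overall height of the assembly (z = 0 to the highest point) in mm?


A chair. The overall height is 832 mm.

A slab on four corner posts with a tall panel at the back — a chair. The seat slab sits at z = 447 with thickness 24, and the 361 mm backrest starts at the seat top, so the overall height is 447 + 24 + 361 = 832 mm.


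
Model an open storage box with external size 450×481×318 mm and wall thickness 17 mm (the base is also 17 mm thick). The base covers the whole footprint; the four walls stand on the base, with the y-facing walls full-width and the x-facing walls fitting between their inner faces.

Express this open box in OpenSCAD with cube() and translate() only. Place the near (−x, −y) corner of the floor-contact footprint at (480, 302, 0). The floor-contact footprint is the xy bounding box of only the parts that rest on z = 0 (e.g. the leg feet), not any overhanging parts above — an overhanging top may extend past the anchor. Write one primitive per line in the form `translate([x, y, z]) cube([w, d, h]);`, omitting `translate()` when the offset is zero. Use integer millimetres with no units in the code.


translate([480, 302, 0]) cube([450, 481, 17]);
translate([480, 302, 17]) cube([450, 17, 301]);
translate([480, 766, 17]) cube([450, 17, 301]);
translate([480, 319, 17]) cube([17, 447, 301]);
translate([913, 319, 17]) cube([17, 447, 301]);


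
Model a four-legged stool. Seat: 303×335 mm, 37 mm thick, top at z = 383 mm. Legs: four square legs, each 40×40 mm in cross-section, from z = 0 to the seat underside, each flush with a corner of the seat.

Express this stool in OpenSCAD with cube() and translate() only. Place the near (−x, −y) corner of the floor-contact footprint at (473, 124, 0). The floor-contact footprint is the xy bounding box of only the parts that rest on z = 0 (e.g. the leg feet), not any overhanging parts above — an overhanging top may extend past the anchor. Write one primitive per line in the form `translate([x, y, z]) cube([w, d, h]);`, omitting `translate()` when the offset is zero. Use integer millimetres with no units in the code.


translate([473, 124, 346]) cube([303, 335, 37]);
translate([473, 124, 0]) cube([40, 40, 346]);
translate([736, 124, 0]) cube([40, 40, 346]);
translate([473, 419, 0]) cube([40, 40, 346]);
translate([736, 419, 0]) cube([40, 40, 346]);


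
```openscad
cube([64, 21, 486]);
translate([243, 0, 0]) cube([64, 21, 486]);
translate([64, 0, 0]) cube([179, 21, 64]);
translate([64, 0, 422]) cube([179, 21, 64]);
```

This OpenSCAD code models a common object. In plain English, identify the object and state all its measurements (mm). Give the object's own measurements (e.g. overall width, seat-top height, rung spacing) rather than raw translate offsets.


A rectangular picture frame lying in the x–z plane (depth along y). The opening is 179 mm wide (x) by 358 mm tall (z), surrounded by a border 64 mm wide on all four sides. The frame is 21 mm deep and is made of two full-height vertical stiles with two horizontal rails fitted between them.


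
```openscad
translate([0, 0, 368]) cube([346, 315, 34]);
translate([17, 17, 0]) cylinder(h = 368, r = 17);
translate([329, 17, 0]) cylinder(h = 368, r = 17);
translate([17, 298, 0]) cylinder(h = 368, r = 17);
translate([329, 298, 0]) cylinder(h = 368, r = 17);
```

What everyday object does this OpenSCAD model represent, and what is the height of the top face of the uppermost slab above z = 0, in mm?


A stool. The seat height is 402 mm.

A 346×315×34 slab at z = 368 on four corner cylinders — a stool. The seat top is 368 + 34 = 402 mm.


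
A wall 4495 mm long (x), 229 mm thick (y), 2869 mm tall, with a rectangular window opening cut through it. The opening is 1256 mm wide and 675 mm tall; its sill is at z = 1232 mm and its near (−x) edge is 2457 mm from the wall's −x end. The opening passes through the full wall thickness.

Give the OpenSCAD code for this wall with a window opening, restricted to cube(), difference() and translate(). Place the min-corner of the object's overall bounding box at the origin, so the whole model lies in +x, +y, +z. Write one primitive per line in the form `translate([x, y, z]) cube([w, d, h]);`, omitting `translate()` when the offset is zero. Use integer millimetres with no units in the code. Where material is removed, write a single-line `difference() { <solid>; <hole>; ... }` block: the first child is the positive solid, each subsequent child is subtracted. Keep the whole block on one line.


difference() { cube([4495, 229, 2869]); translate([2457, 0, 1232]) cube([1256, 229, 675]); }


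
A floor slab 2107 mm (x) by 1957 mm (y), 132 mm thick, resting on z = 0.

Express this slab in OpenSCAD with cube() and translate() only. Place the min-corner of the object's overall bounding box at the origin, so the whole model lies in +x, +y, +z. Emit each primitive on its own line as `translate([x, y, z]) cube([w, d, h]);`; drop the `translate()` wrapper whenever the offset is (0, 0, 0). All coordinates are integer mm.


cube([2107, 1957, 132]);


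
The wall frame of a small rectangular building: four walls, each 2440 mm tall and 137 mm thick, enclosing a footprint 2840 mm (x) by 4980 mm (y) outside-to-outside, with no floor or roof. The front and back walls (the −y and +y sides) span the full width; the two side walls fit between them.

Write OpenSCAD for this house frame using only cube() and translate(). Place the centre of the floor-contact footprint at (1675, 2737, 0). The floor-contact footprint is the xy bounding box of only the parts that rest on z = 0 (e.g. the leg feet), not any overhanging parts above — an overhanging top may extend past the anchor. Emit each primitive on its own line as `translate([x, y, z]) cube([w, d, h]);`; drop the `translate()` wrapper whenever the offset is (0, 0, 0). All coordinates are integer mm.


translate([255, 247, 0]) cube([2840, 137, 2440]);
translate([255, 5090, 0]) cube([2840, 137, 2440]);
translate([255, 384, 0]) cube([137, 4706, 2440]);
translate([2958, 384, 0]) cube([137, 4706, 2440]);


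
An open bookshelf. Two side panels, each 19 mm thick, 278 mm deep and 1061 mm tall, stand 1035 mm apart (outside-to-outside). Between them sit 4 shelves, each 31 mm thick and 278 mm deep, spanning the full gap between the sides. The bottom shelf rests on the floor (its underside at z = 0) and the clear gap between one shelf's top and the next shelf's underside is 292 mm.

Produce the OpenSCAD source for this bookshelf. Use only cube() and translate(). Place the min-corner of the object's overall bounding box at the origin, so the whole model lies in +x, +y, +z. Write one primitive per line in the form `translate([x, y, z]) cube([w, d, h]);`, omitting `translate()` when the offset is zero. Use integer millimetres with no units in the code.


cube([19, 278, 1061]);
translate([1016, 0, 0]) cube([19, 278, 1061]);
translate([19, 0, 0]) cube([997, 278, 31]);
translate([19, 0, 323]) cube([997, 278, 31]);
translate([19, 0, 646]) cube([997, 278, 31]);
translate([19, 0, 969]) cube([997, 278, 31]);


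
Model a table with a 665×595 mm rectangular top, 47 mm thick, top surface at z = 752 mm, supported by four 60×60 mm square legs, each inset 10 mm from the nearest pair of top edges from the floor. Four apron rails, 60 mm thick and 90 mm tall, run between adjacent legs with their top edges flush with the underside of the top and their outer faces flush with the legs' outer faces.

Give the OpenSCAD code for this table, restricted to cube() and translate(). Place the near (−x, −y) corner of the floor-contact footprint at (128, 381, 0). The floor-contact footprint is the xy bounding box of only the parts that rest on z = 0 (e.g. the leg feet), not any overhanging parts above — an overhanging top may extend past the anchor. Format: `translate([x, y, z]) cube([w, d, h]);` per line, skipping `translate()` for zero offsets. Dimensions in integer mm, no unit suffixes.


translate([118, 371, 705]) cube([665, 595, 47]);
translate([128, 381, 0]) cube([60, 60, 705]);
translate([713, 381, 0]) cube([60, 60, 705]);
translate([128, 896, 0]) cube([60, 60, 705]);
translate([713, 896, 0]) cube([60, 60, 705]);
translate([188, 381, 615]) cube([525, 60, 90]);
translate([188, 896, 615]) cube([525, 60, 90]);
translate([128, 441, 615]) cube([60, 455, 90]);
translate([713, 441, 615]) cube([60, 455, 90]);


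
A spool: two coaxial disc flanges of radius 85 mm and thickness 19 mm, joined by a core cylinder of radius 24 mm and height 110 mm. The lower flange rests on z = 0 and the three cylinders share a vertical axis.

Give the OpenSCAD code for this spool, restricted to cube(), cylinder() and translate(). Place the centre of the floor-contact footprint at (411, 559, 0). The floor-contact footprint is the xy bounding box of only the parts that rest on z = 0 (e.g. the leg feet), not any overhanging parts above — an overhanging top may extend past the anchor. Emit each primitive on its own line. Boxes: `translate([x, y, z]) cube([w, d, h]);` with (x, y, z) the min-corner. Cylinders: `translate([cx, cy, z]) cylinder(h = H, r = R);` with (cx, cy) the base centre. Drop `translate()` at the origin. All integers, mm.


translate([411, 559, 0]) cylinder(h = 19, r = 85);
translate([411, 559, 19]) cylinder(h = 110, r = 24);
translate([411, 559, 129]) cylinder(h = 19, r = 85);


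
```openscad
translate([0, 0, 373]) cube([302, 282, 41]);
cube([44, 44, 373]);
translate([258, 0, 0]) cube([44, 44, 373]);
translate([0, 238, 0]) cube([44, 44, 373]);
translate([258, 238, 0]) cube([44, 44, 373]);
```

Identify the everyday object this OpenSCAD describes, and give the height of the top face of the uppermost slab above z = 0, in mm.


A stool. The seat height is 414 mm.

A 302×282×41 slab at z = 373 on four corner posts — a stool. The seat top is 373 + 41 = 414 mm.


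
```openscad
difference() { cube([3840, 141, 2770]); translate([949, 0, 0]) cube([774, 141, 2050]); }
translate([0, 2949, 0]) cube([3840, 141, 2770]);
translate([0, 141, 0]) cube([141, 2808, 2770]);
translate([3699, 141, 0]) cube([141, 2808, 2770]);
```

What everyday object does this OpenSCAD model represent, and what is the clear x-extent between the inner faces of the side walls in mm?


A single room. The interior width is 3558 mm.

Four walls enclosing a rectangle with a door in the front wall — a room. Outside width 3840 minus two 141 mm walls gives 3558 mm.


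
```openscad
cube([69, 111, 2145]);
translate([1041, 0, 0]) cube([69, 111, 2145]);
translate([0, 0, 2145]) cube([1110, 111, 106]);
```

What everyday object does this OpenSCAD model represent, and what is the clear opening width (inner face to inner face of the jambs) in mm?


A door frame. The clear opening width is 972 mm.

Two 2145 mm tall posts with a header on top — a door frame. The left jamb is 69 mm wide at x = 0; the right jamb starts at x = 1041. The clear opening is 1041 − 69 = 972 mm.


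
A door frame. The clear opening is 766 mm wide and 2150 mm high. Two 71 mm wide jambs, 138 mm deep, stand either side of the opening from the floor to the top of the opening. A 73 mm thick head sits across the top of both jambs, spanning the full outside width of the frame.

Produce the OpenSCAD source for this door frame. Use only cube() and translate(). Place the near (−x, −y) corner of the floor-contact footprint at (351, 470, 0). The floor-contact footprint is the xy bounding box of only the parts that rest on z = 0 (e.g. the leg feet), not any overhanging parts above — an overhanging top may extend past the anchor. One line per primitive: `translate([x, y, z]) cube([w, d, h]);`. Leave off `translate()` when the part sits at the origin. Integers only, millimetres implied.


translate([351, 470, 0]) cube([71, 138, 2150]);
translate([1188, 470, 0]) cube([71, 138, 2150]);
translate([351, 470, 2150]) cube([908, 138, 73]);


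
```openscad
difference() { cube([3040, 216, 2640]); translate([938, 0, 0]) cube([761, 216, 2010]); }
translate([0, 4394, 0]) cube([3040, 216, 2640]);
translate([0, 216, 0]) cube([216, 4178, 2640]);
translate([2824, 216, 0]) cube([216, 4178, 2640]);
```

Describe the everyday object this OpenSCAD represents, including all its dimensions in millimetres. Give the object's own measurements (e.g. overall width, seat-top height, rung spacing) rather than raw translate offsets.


A single room: four walls, each 2640 mm tall and 216 mm thick, enclosing an outside footprint 3040×4610 mm (x × y), no floor or roof. The front and back walls (−y and +y sides) run the full x-width; the side walls fit between their inner faces. A door opening 761 mm wide and 2010 mm tall is cut through the front wall from the floor up, its −x edge 938 mm from the wall's −x end.


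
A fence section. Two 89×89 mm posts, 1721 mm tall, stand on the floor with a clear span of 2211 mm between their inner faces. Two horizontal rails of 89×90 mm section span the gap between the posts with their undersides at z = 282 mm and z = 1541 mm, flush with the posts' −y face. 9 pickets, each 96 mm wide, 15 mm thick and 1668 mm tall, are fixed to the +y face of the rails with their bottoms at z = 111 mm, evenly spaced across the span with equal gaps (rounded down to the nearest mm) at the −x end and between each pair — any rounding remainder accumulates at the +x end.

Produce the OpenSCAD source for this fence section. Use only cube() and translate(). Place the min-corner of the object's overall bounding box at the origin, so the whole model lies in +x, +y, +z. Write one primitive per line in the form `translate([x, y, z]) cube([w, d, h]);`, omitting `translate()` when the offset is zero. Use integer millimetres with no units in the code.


cube([89, 89, 1721]);
translate([2300, 0, 0]) cube([89, 89, 1721]);
translate([89, 0, 282]) cube([2211, 89, 90]);
translate([89, 0, 1541]) cube([2211, 89, 90]);
translate([223, 89, 111]) cube([96, 15, 1668]);
translate([453, 89, 111]) cube([96, 15, 1668]);
translate([683, 89, 111]) cube([96, 15, 1668]);
translate([913, 89, 111]) cube([96, 15, 1668]);
translate([1143, 89, 111]) cube([96, 15, 1668]);
translate([1373, 89, 111]) cube([96, 15, 1668]);
translate([1603, 89, 111]) cube([96, 15, 1668]);
translate([1833, 89, 111]) cube([96, 15, 1668]);
translate([2063, 89, 111]) cube([96, 15, 1668]);


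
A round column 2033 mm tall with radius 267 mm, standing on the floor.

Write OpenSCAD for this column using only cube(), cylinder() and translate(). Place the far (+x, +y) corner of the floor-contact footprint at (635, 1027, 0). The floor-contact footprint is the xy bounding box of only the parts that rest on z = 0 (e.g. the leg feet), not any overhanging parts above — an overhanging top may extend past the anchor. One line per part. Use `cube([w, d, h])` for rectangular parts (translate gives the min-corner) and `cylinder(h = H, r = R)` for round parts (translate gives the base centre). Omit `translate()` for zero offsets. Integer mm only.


translate([368, 760, 0]) cylinder(h = 2033, r = 267);


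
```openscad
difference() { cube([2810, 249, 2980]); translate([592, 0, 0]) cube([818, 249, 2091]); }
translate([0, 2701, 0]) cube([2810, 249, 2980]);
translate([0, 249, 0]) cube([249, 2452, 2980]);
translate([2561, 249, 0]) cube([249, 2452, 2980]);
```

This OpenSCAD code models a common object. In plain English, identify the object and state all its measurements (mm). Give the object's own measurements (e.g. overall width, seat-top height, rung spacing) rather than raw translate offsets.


A single room: four walls, each 2980 mm tall and 249 mm thick, enclosing an outside footprint 2810×2950 mm (x × y), no floor or roof. The front and back walls (−y and +y sides) run the full x-width; the side walls fit between their inner faces. A door opening 818 mm wide and 2091 mm tall is cut through the front wall from the floor up, its −x edge 592 mm from the wall's −x end.


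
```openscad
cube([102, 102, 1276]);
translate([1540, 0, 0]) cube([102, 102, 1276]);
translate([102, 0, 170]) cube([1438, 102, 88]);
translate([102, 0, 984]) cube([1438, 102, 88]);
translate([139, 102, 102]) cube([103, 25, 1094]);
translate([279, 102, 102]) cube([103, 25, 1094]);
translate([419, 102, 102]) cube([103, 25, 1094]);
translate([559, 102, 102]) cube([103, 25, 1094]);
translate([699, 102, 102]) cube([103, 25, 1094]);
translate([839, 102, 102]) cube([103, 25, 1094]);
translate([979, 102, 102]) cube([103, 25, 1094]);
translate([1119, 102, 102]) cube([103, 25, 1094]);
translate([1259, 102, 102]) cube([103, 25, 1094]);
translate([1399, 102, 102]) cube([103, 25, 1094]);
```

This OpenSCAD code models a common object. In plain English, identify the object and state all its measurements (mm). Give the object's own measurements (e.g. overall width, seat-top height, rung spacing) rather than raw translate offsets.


A fence section. Two 102×102 mm posts, 1276 mm tall, stand on the floor with a clear span of 1438 mm between their inner faces. Two horizontal rails of 102×88 mm section span the gap between the posts with their undersides at z = 170 mm and z = 984 mm, flush with the posts' −y face. 10 pickets, each 103 mm wide, 25 mm thick and 1094 mm tall, are fixed to the +y face of the rails with their bottoms at z = 102 mm, spaced across the span with a 37 mm gap after the −x post and between neighbouring pickets, with 38 mm left before the +x post.


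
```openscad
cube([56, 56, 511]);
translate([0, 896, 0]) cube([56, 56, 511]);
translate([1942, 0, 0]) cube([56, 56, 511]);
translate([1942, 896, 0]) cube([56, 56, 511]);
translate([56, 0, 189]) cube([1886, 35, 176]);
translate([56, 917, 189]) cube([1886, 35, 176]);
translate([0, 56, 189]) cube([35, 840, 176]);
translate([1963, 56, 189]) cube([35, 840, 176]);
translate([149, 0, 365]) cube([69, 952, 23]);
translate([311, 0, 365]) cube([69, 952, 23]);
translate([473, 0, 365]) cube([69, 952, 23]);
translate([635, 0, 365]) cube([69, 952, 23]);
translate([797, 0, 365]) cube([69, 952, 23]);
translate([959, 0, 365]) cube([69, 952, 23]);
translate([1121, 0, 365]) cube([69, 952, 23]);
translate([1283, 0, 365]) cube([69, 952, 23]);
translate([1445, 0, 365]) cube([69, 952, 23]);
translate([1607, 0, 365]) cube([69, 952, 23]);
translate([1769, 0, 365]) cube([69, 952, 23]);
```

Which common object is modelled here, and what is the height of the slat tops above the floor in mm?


A bed frame. The slat-top height is 388 mm.

Four posts, four rails, and a row of slats — a bed frame. Slats sit on the rails at z = 189 + 176 = 365; with slat thickness 23, the top is 388 mm.


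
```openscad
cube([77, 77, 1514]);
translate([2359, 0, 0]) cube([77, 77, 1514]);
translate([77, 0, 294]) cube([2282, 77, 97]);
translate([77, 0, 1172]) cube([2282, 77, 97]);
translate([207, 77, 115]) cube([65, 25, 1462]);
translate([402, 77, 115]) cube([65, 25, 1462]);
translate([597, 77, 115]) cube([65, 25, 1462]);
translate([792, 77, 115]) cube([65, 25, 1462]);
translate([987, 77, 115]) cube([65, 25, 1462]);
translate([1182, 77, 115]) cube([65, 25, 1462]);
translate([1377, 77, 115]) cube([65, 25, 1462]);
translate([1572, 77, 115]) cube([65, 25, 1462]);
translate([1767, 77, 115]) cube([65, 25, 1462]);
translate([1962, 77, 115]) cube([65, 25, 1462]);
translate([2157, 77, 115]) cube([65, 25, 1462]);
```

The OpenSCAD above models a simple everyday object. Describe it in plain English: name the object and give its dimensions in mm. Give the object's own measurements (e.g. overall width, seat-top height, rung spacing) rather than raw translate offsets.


A fence section. Two 77×77 mm posts, 1514 mm tall, stand on the floor with a clear span of 2282 mm between their inner faces. Two horizontal rails of 77×97 mm section span the gap between the posts with their undersides at z = 294 mm and z = 1172 mm, flush with the posts' −y face. 11 pickets, each 65 mm wide, 25 mm thick and 1462 mm tall, are fixed to the +y face of the rails with their bottoms at z = 115 mm, spaced across the span with a 130 mm gap after the −x post and between neighbouring pickets, with 137 mm left before the +x post.
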